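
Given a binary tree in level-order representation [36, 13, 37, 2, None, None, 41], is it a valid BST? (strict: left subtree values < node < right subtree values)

Level-order array: [36, 13, 37, 2, None, None, 41]
Validate using subtree bounds (lo, hi): at each node, require lo < value < hi,
then recurse left with hi=value and right with lo=value.
Preorder trace (stopping at first violation):
  at node 36 with bounds (-inf, +inf): OK
  at node 13 with bounds (-inf, 36): OK
  at node 2 with bounds (-inf, 13): OK
  at node 37 with bounds (36, +inf): OK
  at node 41 with bounds (37, +inf): OK
No violation found at any node.
Result: Valid BST


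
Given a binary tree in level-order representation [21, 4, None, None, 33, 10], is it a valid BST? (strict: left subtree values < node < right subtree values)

Level-order array: [21, 4, None, None, 33, 10]
Validate using subtree bounds (lo, hi): at each node, require lo < value < hi,
then recurse left with hi=value and right with lo=value.
Preorder trace (stopping at first violation):
  at node 21 with bounds (-inf, +inf): OK
  at node 4 with bounds (-inf, 21): OK
  at node 33 with bounds (4, 21): VIOLATION
Node 33 violates its bound: not (4 < 33 < 21).
Result: Not a valid BST


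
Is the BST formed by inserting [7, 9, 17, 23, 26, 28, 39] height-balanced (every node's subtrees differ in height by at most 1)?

Tree (level-order array): [7, None, 9, None, 17, None, 23, None, 26, None, 28, None, 39]
Definition: a tree is height-balanced if, at every node, |h(left) - h(right)| <= 1 (empty subtree has height -1).
Bottom-up per-node check:
  node 39: h_left=-1, h_right=-1, diff=0 [OK], height=0
  node 28: h_left=-1, h_right=0, diff=1 [OK], height=1
  node 26: h_left=-1, h_right=1, diff=2 [FAIL (|-1-1|=2 > 1)], height=2
  node 23: h_left=-1, h_right=2, diff=3 [FAIL (|-1-2|=3 > 1)], height=3
  node 17: h_left=-1, h_right=3, diff=4 [FAIL (|-1-3|=4 > 1)], height=4
  node 9: h_left=-1, h_right=4, diff=5 [FAIL (|-1-4|=5 > 1)], height=5
  node 7: h_left=-1, h_right=5, diff=6 [FAIL (|-1-5|=6 > 1)], height=6
Node 26 violates the condition: |-1 - 1| = 2 > 1.
Result: Not balanced


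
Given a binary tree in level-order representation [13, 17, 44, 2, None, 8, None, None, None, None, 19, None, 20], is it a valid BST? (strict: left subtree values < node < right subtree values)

Level-order array: [13, 17, 44, 2, None, 8, None, None, None, None, 19, None, 20]
Validate using subtree bounds (lo, hi): at each node, require lo < value < hi,
then recurse left with hi=value and right with lo=value.
Preorder trace (stopping at first violation):
  at node 13 with bounds (-inf, +inf): OK
  at node 17 with bounds (-inf, 13): VIOLATION
Node 17 violates its bound: not (-inf < 17 < 13).
Result: Not a valid BST


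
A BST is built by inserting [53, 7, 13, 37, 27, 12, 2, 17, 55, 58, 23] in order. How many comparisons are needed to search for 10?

Search path for 10: 53 -> 7 -> 13 -> 12
Found: False
Comparisons: 4


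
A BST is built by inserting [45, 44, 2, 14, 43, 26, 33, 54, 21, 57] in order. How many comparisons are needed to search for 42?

Search path for 42: 45 -> 44 -> 2 -> 14 -> 43 -> 26 -> 33
Found: False
Comparisons: 7


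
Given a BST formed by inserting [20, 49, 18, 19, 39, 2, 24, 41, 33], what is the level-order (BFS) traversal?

Tree insertion order: [20, 49, 18, 19, 39, 2, 24, 41, 33]
Tree (level-order array): [20, 18, 49, 2, 19, 39, None, None, None, None, None, 24, 41, None, 33]
BFS from the root, enqueuing left then right child of each popped node:
  queue [20] -> pop 20, enqueue [18, 49], visited so far: [20]
  queue [18, 49] -> pop 18, enqueue [2, 19], visited so far: [20, 18]
  queue [49, 2, 19] -> pop 49, enqueue [39], visited so far: [20, 18, 49]
  queue [2, 19, 39] -> pop 2, enqueue [none], visited so far: [20, 18, 49, 2]
  queue [19, 39] -> pop 19, enqueue [none], visited so far: [20, 18, 49, 2, 19]
  queue [39] -> pop 39, enqueue [24, 41], visited so far: [20, 18, 49, 2, 19, 39]
  queue [24, 41] -> pop 24, enqueue [33], visited so far: [20, 18, 49, 2, 19, 39, 24]
  queue [41, 33] -> pop 41, enqueue [none], visited so far: [20, 18, 49, 2, 19, 39, 24, 41]
  queue [33] -> pop 33, enqueue [none], visited so far: [20, 18, 49, 2, 19, 39, 24, 41, 33]
Result: [20, 18, 49, 2, 19, 39, 24, 41, 33]


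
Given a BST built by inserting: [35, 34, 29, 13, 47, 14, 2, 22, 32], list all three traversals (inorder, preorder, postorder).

Tree insertion order: [35, 34, 29, 13, 47, 14, 2, 22, 32]
Tree (level-order array): [35, 34, 47, 29, None, None, None, 13, 32, 2, 14, None, None, None, None, None, 22]
Inorder (L, root, R): [2, 13, 14, 22, 29, 32, 34, 35, 47]
Preorder (root, L, R): [35, 34, 29, 13, 2, 14, 22, 32, 47]
Postorder (L, R, root): [2, 22, 14, 13, 32, 29, 34, 47, 35]


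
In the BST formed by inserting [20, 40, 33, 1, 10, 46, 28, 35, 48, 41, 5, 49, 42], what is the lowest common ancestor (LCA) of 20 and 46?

Tree insertion order: [20, 40, 33, 1, 10, 46, 28, 35, 48, 41, 5, 49, 42]
Tree (level-order array): [20, 1, 40, None, 10, 33, 46, 5, None, 28, 35, 41, 48, None, None, None, None, None, None, None, 42, None, 49]
In a BST, the LCA of p=20, q=46 is the first node v on the
root-to-leaf path with p <= v <= q (go left if both < v, right if both > v).
Walk from root:
  at 20: 20 <= 20 <= 46, this is the LCA
LCA = 20


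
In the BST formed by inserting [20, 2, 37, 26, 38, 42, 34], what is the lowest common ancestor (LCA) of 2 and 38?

Tree insertion order: [20, 2, 37, 26, 38, 42, 34]
Tree (level-order array): [20, 2, 37, None, None, 26, 38, None, 34, None, 42]
In a BST, the LCA of p=2, q=38 is the first node v on the
root-to-leaf path with p <= v <= q (go left if both < v, right if both > v).
Walk from root:
  at 20: 2 <= 20 <= 38, this is the LCA
LCA = 20


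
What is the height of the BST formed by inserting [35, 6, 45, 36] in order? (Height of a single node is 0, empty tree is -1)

Insertion order: [35, 6, 45, 36]
Tree (level-order array): [35, 6, 45, None, None, 36]
Compute height bottom-up (empty subtree = -1):
  height(6) = 1 + max(-1, -1) = 0
  height(36) = 1 + max(-1, -1) = 0
  height(45) = 1 + max(0, -1) = 1
  height(35) = 1 + max(0, 1) = 2
Height = 2


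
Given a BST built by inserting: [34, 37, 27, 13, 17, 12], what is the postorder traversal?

Tree insertion order: [34, 37, 27, 13, 17, 12]
Tree (level-order array): [34, 27, 37, 13, None, None, None, 12, 17]
Postorder traversal: [12, 17, 13, 27, 37, 34]


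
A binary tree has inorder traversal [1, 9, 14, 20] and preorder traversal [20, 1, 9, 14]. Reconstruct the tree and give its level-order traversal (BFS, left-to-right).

Inorder:  [1, 9, 14, 20]
Preorder: [20, 1, 9, 14]
Algorithm: preorder visits root first, so consume preorder in order;
for each root, split the current inorder slice at that value into
left-subtree inorder and right-subtree inorder, then recurse.
Recursive splits:
  root=20; inorder splits into left=[1, 9, 14], right=[]
  root=1; inorder splits into left=[], right=[9, 14]
  root=9; inorder splits into left=[], right=[14]
  root=14; inorder splits into left=[], right=[]
Reconstructed level-order: [20, 1, 9, 14]


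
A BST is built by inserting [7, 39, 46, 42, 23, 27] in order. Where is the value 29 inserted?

Starting tree (level order): [7, None, 39, 23, 46, None, 27, 42]
Insertion path: 7 -> 39 -> 23 -> 27
Result: insert 29 as right child of 27
Final tree (level order): [7, None, 39, 23, 46, None, 27, 42, None, None, 29]


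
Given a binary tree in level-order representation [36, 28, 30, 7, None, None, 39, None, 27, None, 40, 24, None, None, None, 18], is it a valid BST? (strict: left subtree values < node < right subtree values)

Level-order array: [36, 28, 30, 7, None, None, 39, None, 27, None, 40, 24, None, None, None, 18]
Validate using subtree bounds (lo, hi): at each node, require lo < value < hi,
then recurse left with hi=value and right with lo=value.
Preorder trace (stopping at first violation):
  at node 36 with bounds (-inf, +inf): OK
  at node 28 with bounds (-inf, 36): OK
  at node 7 with bounds (-inf, 28): OK
  at node 27 with bounds (7, 28): OK
  at node 24 with bounds (7, 27): OK
  at node 18 with bounds (7, 24): OK
  at node 30 with bounds (36, +inf): VIOLATION
Node 30 violates its bound: not (36 < 30 < +inf).
Result: Not a valid BST


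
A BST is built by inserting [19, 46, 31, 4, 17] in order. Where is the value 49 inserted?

Starting tree (level order): [19, 4, 46, None, 17, 31]
Insertion path: 19 -> 46
Result: insert 49 as right child of 46
Final tree (level order): [19, 4, 46, None, 17, 31, 49]


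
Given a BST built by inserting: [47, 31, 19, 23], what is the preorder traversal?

Tree insertion order: [47, 31, 19, 23]
Tree (level-order array): [47, 31, None, 19, None, None, 23]
Preorder traversal: [47, 31, 19, 23]


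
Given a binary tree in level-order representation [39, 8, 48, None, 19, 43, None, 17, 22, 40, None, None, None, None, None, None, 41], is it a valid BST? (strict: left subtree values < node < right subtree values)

Level-order array: [39, 8, 48, None, 19, 43, None, 17, 22, 40, None, None, None, None, None, None, 41]
Validate using subtree bounds (lo, hi): at each node, require lo < value < hi,
then recurse left with hi=value and right with lo=value.
Preorder trace (stopping at first violation):
  at node 39 with bounds (-inf, +inf): OK
  at node 8 with bounds (-inf, 39): OK
  at node 19 with bounds (8, 39): OK
  at node 17 with bounds (8, 19): OK
  at node 22 with bounds (19, 39): OK
  at node 48 with bounds (39, +inf): OK
  at node 43 with bounds (39, 48): OK
  at node 40 with bounds (39, 43): OK
  at node 41 with bounds (40, 43): OK
No violation found at any node.
Result: Valid BST


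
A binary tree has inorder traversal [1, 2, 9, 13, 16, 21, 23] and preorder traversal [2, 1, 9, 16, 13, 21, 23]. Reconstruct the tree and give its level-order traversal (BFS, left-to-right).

Inorder:  [1, 2, 9, 13, 16, 21, 23]
Preorder: [2, 1, 9, 16, 13, 21, 23]
Algorithm: preorder visits root first, so consume preorder in order;
for each root, split the current inorder slice at that value into
left-subtree inorder and right-subtree inorder, then recurse.
Recursive splits:
  root=2; inorder splits into left=[1], right=[9, 13, 16, 21, 23]
  root=1; inorder splits into left=[], right=[]
  root=9; inorder splits into left=[], right=[13, 16, 21, 23]
  root=16; inorder splits into left=[13], right=[21, 23]
  root=13; inorder splits into left=[], right=[]
  root=21; inorder splits into left=[], right=[23]
  root=23; inorder splits into left=[], right=[]
Reconstructed level-order: [2, 1, 9, 16, 13, 21, 23]


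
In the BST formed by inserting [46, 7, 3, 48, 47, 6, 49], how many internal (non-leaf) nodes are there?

Tree built from: [46, 7, 3, 48, 47, 6, 49]
Tree (level-order array): [46, 7, 48, 3, None, 47, 49, None, 6]
Rule: An internal node has at least one child.
Per-node child counts:
  node 46: 2 child(ren)
  node 7: 1 child(ren)
  node 3: 1 child(ren)
  node 6: 0 child(ren)
  node 48: 2 child(ren)
  node 47: 0 child(ren)
  node 49: 0 child(ren)
Matching nodes: [46, 7, 3, 48]
Count of internal (non-leaf) nodes: 4


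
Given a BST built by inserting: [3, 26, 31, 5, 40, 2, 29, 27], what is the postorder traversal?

Tree insertion order: [3, 26, 31, 5, 40, 2, 29, 27]
Tree (level-order array): [3, 2, 26, None, None, 5, 31, None, None, 29, 40, 27]
Postorder traversal: [2, 5, 27, 29, 40, 31, 26, 3]


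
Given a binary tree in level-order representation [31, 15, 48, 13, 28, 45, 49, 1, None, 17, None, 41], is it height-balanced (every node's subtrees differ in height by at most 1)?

Tree (level-order array): [31, 15, 48, 13, 28, 45, 49, 1, None, 17, None, 41]
Definition: a tree is height-balanced if, at every node, |h(left) - h(right)| <= 1 (empty subtree has height -1).
Bottom-up per-node check:
  node 1: h_left=-1, h_right=-1, diff=0 [OK], height=0
  node 13: h_left=0, h_right=-1, diff=1 [OK], height=1
  node 17: h_left=-1, h_right=-1, diff=0 [OK], height=0
  node 28: h_left=0, h_right=-1, diff=1 [OK], height=1
  node 15: h_left=1, h_right=1, diff=0 [OK], height=2
  node 41: h_left=-1, h_right=-1, diff=0 [OK], height=0
  node 45: h_left=0, h_right=-1, diff=1 [OK], height=1
  node 49: h_left=-1, h_right=-1, diff=0 [OK], height=0
  node 48: h_left=1, h_right=0, diff=1 [OK], height=2
  node 31: h_left=2, h_right=2, diff=0 [OK], height=3
All nodes satisfy the balance condition.
Result: Balanced


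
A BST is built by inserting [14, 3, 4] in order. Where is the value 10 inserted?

Starting tree (level order): [14, 3, None, None, 4]
Insertion path: 14 -> 3 -> 4
Result: insert 10 as right child of 4
Final tree (level order): [14, 3, None, None, 4, None, 10]


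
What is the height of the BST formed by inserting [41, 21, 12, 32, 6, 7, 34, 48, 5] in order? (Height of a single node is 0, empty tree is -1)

Insertion order: [41, 21, 12, 32, 6, 7, 34, 48, 5]
Tree (level-order array): [41, 21, 48, 12, 32, None, None, 6, None, None, 34, 5, 7]
Compute height bottom-up (empty subtree = -1):
  height(5) = 1 + max(-1, -1) = 0
  height(7) = 1 + max(-1, -1) = 0
  height(6) = 1 + max(0, 0) = 1
  height(12) = 1 + max(1, -1) = 2
  height(34) = 1 + max(-1, -1) = 0
  height(32) = 1 + max(-1, 0) = 1
  height(21) = 1 + max(2, 1) = 3
  height(48) = 1 + max(-1, -1) = 0
  height(41) = 1 + max(3, 0) = 4
Height = 4


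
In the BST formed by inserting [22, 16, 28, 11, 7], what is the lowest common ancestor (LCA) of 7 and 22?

Tree insertion order: [22, 16, 28, 11, 7]
Tree (level-order array): [22, 16, 28, 11, None, None, None, 7]
In a BST, the LCA of p=7, q=22 is the first node v on the
root-to-leaf path with p <= v <= q (go left if both < v, right if both > v).
Walk from root:
  at 22: 7 <= 22 <= 22, this is the LCA
LCA = 22


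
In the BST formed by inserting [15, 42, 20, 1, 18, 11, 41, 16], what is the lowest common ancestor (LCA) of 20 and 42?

Tree insertion order: [15, 42, 20, 1, 18, 11, 41, 16]
Tree (level-order array): [15, 1, 42, None, 11, 20, None, None, None, 18, 41, 16]
In a BST, the LCA of p=20, q=42 is the first node v on the
root-to-leaf path with p <= v <= q (go left if both < v, right if both > v).
Walk from root:
  at 15: both 20 and 42 > 15, go right
  at 42: 20 <= 42 <= 42, this is the LCA
LCA = 42


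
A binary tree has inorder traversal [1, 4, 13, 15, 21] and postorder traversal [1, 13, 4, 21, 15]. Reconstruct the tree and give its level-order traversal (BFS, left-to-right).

Inorder:   [1, 4, 13, 15, 21]
Postorder: [1, 13, 4, 21, 15]
Algorithm: postorder visits root last, so walk postorder right-to-left;
each value is the root of the current inorder slice — split it at that
value, recurse on the right subtree first, then the left.
Recursive splits:
  root=15; inorder splits into left=[1, 4, 13], right=[21]
  root=21; inorder splits into left=[], right=[]
  root=4; inorder splits into left=[1], right=[13]
  root=13; inorder splits into left=[], right=[]
  root=1; inorder splits into left=[], right=[]
Reconstructed level-order: [15, 4, 21, 1, 13]


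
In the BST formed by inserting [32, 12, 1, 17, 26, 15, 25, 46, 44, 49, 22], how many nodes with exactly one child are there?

Tree built from: [32, 12, 1, 17, 26, 15, 25, 46, 44, 49, 22]
Tree (level-order array): [32, 12, 46, 1, 17, 44, 49, None, None, 15, 26, None, None, None, None, None, None, 25, None, 22]
Rule: These are nodes with exactly 1 non-null child.
Per-node child counts:
  node 32: 2 child(ren)
  node 12: 2 child(ren)
  node 1: 0 child(ren)
  node 17: 2 child(ren)
  node 15: 0 child(ren)
  node 26: 1 child(ren)
  node 25: 1 child(ren)
  node 22: 0 child(ren)
  node 46: 2 child(ren)
  node 44: 0 child(ren)
  node 49: 0 child(ren)
Matching nodes: [26, 25]
Count of nodes with exactly one child: 2


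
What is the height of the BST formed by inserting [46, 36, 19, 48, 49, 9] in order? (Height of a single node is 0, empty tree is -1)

Insertion order: [46, 36, 19, 48, 49, 9]
Tree (level-order array): [46, 36, 48, 19, None, None, 49, 9]
Compute height bottom-up (empty subtree = -1):
  height(9) = 1 + max(-1, -1) = 0
  height(19) = 1 + max(0, -1) = 1
  height(36) = 1 + max(1, -1) = 2
  height(49) = 1 + max(-1, -1) = 0
  height(48) = 1 + max(-1, 0) = 1
  height(46) = 1 + max(2, 1) = 3
Height = 3


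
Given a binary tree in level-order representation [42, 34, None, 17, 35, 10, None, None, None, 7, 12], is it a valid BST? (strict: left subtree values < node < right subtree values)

Level-order array: [42, 34, None, 17, 35, 10, None, None, None, 7, 12]
Validate using subtree bounds (lo, hi): at each node, require lo < value < hi,
then recurse left with hi=value and right with lo=value.
Preorder trace (stopping at first violation):
  at node 42 with bounds (-inf, +inf): OK
  at node 34 with bounds (-inf, 42): OK
  at node 17 with bounds (-inf, 34): OK
  at node 10 with bounds (-inf, 17): OK
  at node 7 with bounds (-inf, 10): OK
  at node 12 with bounds (10, 17): OK
  at node 35 with bounds (34, 42): OK
No violation found at any node.
Result: Valid BST


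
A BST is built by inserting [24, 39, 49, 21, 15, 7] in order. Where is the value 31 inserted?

Starting tree (level order): [24, 21, 39, 15, None, None, 49, 7]
Insertion path: 24 -> 39
Result: insert 31 as left child of 39
Final tree (level order): [24, 21, 39, 15, None, 31, 49, 7]


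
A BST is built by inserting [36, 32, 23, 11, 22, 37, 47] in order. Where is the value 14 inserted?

Starting tree (level order): [36, 32, 37, 23, None, None, 47, 11, None, None, None, None, 22]
Insertion path: 36 -> 32 -> 23 -> 11 -> 22
Result: insert 14 as left child of 22
Final tree (level order): [36, 32, 37, 23, None, None, 47, 11, None, None, None, None, 22, 14]


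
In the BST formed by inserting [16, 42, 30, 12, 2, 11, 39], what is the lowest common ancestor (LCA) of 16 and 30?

Tree insertion order: [16, 42, 30, 12, 2, 11, 39]
Tree (level-order array): [16, 12, 42, 2, None, 30, None, None, 11, None, 39]
In a BST, the LCA of p=16, q=30 is the first node v on the
root-to-leaf path with p <= v <= q (go left if both < v, right if both > v).
Walk from root:
  at 16: 16 <= 16 <= 30, this is the LCA
LCA = 16


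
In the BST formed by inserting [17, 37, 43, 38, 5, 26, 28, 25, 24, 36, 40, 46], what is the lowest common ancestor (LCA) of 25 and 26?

Tree insertion order: [17, 37, 43, 38, 5, 26, 28, 25, 24, 36, 40, 46]
Tree (level-order array): [17, 5, 37, None, None, 26, 43, 25, 28, 38, 46, 24, None, None, 36, None, 40]
In a BST, the LCA of p=25, q=26 is the first node v on the
root-to-leaf path with p <= v <= q (go left if both < v, right if both > v).
Walk from root:
  at 17: both 25 and 26 > 17, go right
  at 37: both 25 and 26 < 37, go left
  at 26: 25 <= 26 <= 26, this is the LCA
LCA = 26


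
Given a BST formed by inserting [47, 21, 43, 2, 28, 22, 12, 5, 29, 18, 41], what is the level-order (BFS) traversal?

Tree insertion order: [47, 21, 43, 2, 28, 22, 12, 5, 29, 18, 41]
Tree (level-order array): [47, 21, None, 2, 43, None, 12, 28, None, 5, 18, 22, 29, None, None, None, None, None, None, None, 41]
BFS from the root, enqueuing left then right child of each popped node:
  queue [47] -> pop 47, enqueue [21], visited so far: [47]
  queue [21] -> pop 21, enqueue [2, 43], visited so far: [47, 21]
  queue [2, 43] -> pop 2, enqueue [12], visited so far: [47, 21, 2]
  queue [43, 12] -> pop 43, enqueue [28], visited so far: [47, 21, 2, 43]
  queue [12, 28] -> pop 12, enqueue [5, 18], visited so far: [47, 21, 2, 43, 12]
  queue [28, 5, 18] -> pop 28, enqueue [22, 29], visited so far: [47, 21, 2, 43, 12, 28]
  queue [5, 18, 22, 29] -> pop 5, enqueue [none], visited so far: [47, 21, 2, 43, 12, 28, 5]
  queue [18, 22, 29] -> pop 18, enqueue [none], visited so far: [47, 21, 2, 43, 12, 28, 5, 18]
  queue [22, 29] -> pop 22, enqueue [none], visited so far: [47, 21, 2, 43, 12, 28, 5, 18, 22]
  queue [29] -> pop 29, enqueue [41], visited so far: [47, 21, 2, 43, 12, 28, 5, 18, 22, 29]
  queue [41] -> pop 41, enqueue [none], visited so far: [47, 21, 2, 43, 12, 28, 5, 18, 22, 29, 41]
Result: [47, 21, 2, 43, 12, 28, 5, 18, 22, 29, 41]


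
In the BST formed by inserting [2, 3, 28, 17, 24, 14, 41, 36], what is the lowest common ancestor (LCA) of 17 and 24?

Tree insertion order: [2, 3, 28, 17, 24, 14, 41, 36]
Tree (level-order array): [2, None, 3, None, 28, 17, 41, 14, 24, 36]
In a BST, the LCA of p=17, q=24 is the first node v on the
root-to-leaf path with p <= v <= q (go left if both < v, right if both > v).
Walk from root:
  at 2: both 17 and 24 > 2, go right
  at 3: both 17 and 24 > 3, go right
  at 28: both 17 and 24 < 28, go left
  at 17: 17 <= 17 <= 24, this is the LCA
LCA = 17


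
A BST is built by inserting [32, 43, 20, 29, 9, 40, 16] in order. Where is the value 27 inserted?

Starting tree (level order): [32, 20, 43, 9, 29, 40, None, None, 16]
Insertion path: 32 -> 20 -> 29
Result: insert 27 as left child of 29
Final tree (level order): [32, 20, 43, 9, 29, 40, None, None, 16, 27]


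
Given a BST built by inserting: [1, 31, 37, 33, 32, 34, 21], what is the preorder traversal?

Tree insertion order: [1, 31, 37, 33, 32, 34, 21]
Tree (level-order array): [1, None, 31, 21, 37, None, None, 33, None, 32, 34]
Preorder traversal: [1, 31, 21, 37, 33, 32, 34]


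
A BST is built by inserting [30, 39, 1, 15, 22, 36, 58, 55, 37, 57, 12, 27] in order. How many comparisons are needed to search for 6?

Search path for 6: 30 -> 1 -> 15 -> 12
Found: False
Comparisons: 4


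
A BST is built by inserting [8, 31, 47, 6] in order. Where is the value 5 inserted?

Starting tree (level order): [8, 6, 31, None, None, None, 47]
Insertion path: 8 -> 6
Result: insert 5 as left child of 6
Final tree (level order): [8, 6, 31, 5, None, None, 47]


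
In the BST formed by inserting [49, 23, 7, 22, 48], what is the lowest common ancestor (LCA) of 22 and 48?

Tree insertion order: [49, 23, 7, 22, 48]
Tree (level-order array): [49, 23, None, 7, 48, None, 22]
In a BST, the LCA of p=22, q=48 is the first node v on the
root-to-leaf path with p <= v <= q (go left if both < v, right if both > v).
Walk from root:
  at 49: both 22 and 48 < 49, go left
  at 23: 22 <= 23 <= 48, this is the LCA
LCA = 23


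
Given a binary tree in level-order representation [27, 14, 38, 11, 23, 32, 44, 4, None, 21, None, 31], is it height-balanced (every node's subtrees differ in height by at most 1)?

Tree (level-order array): [27, 14, 38, 11, 23, 32, 44, 4, None, 21, None, 31]
Definition: a tree is height-balanced if, at every node, |h(left) - h(right)| <= 1 (empty subtree has height -1).
Bottom-up per-node check:
  node 4: h_left=-1, h_right=-1, diff=0 [OK], height=0
  node 11: h_left=0, h_right=-1, diff=1 [OK], height=1
  node 21: h_left=-1, h_right=-1, diff=0 [OK], height=0
  node 23: h_left=0, h_right=-1, diff=1 [OK], height=1
  node 14: h_left=1, h_right=1, diff=0 [OK], height=2
  node 31: h_left=-1, h_right=-1, diff=0 [OK], height=0
  node 32: h_left=0, h_right=-1, diff=1 [OK], height=1
  node 44: h_left=-1, h_right=-1, diff=0 [OK], height=0
  node 38: h_left=1, h_right=0, diff=1 [OK], height=2
  node 27: h_left=2, h_right=2, diff=0 [OK], height=3
All nodes satisfy the balance condition.
Result: Balanced


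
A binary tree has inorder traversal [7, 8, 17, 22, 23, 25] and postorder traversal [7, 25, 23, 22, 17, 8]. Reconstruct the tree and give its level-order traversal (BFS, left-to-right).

Inorder:   [7, 8, 17, 22, 23, 25]
Postorder: [7, 25, 23, 22, 17, 8]
Algorithm: postorder visits root last, so walk postorder right-to-left;
each value is the root of the current inorder slice — split it at that
value, recurse on the right subtree first, then the left.
Recursive splits:
  root=8; inorder splits into left=[7], right=[17, 22, 23, 25]
  root=17; inorder splits into left=[], right=[22, 23, 25]
  root=22; inorder splits into left=[], right=[23, 25]
  root=23; inorder splits into left=[], right=[25]
  root=25; inorder splits into left=[], right=[]
  root=7; inorder splits into left=[], right=[]
Reconstructed level-order: [8, 7, 17, 22, 23, 25]


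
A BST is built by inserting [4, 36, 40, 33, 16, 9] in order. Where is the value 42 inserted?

Starting tree (level order): [4, None, 36, 33, 40, 16, None, None, None, 9]
Insertion path: 4 -> 36 -> 40
Result: insert 42 as right child of 40
Final tree (level order): [4, None, 36, 33, 40, 16, None, None, 42, 9]


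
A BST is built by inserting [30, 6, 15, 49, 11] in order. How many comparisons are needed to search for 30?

Search path for 30: 30
Found: True
Comparisons: 1


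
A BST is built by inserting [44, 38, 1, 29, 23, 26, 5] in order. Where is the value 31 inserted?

Starting tree (level order): [44, 38, None, 1, None, None, 29, 23, None, 5, 26]
Insertion path: 44 -> 38 -> 1 -> 29
Result: insert 31 as right child of 29
Final tree (level order): [44, 38, None, 1, None, None, 29, 23, 31, 5, 26]


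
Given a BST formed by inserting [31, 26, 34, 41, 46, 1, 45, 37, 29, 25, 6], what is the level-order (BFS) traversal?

Tree insertion order: [31, 26, 34, 41, 46, 1, 45, 37, 29, 25, 6]
Tree (level-order array): [31, 26, 34, 1, 29, None, 41, None, 25, None, None, 37, 46, 6, None, None, None, 45]
BFS from the root, enqueuing left then right child of each popped node:
  queue [31] -> pop 31, enqueue [26, 34], visited so far: [31]
  queue [26, 34] -> pop 26, enqueue [1, 29], visited so far: [31, 26]
  queue [34, 1, 29] -> pop 34, enqueue [41], visited so far: [31, 26, 34]
  queue [1, 29, 41] -> pop 1, enqueue [25], visited so far: [31, 26, 34, 1]
  queue [29, 41, 25] -> pop 29, enqueue [none], visited so far: [31, 26, 34, 1, 29]
  queue [41, 25] -> pop 41, enqueue [37, 46], visited so far: [31, 26, 34, 1, 29, 41]
  queue [25, 37, 46] -> pop 25, enqueue [6], visited so far: [31, 26, 34, 1, 29, 41, 25]
  queue [37, 46, 6] -> pop 37, enqueue [none], visited so far: [31, 26, 34, 1, 29, 41, 25, 37]
  queue [46, 6] -> pop 46, enqueue [45], visited so far: [31, 26, 34, 1, 29, 41, 25, 37, 46]
  queue [6, 45] -> pop 6, enqueue [none], visited so far: [31, 26, 34, 1, 29, 41, 25, 37, 46, 6]
  queue [45] -> pop 45, enqueue [none], visited so far: [31, 26, 34, 1, 29, 41, 25, 37, 46, 6, 45]
Result: [31, 26, 34, 1, 29, 41, 25, 37, 46, 6, 45]


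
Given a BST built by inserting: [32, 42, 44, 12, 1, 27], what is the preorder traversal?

Tree insertion order: [32, 42, 44, 12, 1, 27]
Tree (level-order array): [32, 12, 42, 1, 27, None, 44]
Preorder traversal: [32, 12, 1, 27, 42, 44]


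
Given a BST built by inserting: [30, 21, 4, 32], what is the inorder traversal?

Tree insertion order: [30, 21, 4, 32]
Tree (level-order array): [30, 21, 32, 4]
Inorder traversal: [4, 21, 30, 32]


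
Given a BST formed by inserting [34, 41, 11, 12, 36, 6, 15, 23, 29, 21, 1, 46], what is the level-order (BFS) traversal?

Tree insertion order: [34, 41, 11, 12, 36, 6, 15, 23, 29, 21, 1, 46]
Tree (level-order array): [34, 11, 41, 6, 12, 36, 46, 1, None, None, 15, None, None, None, None, None, None, None, 23, 21, 29]
BFS from the root, enqueuing left then right child of each popped node:
  queue [34] -> pop 34, enqueue [11, 41], visited so far: [34]
  queue [11, 41] -> pop 11, enqueue [6, 12], visited so far: [34, 11]
  queue [41, 6, 12] -> pop 41, enqueue [36, 46], visited so far: [34, 11, 41]
  queue [6, 12, 36, 46] -> pop 6, enqueue [1], visited so far: [34, 11, 41, 6]
  queue [12, 36, 46, 1] -> pop 12, enqueue [15], visited so far: [34, 11, 41, 6, 12]
  queue [36, 46, 1, 15] -> pop 36, enqueue [none], visited so far: [34, 11, 41, 6, 12, 36]
  queue [46, 1, 15] -> pop 46, enqueue [none], visited so far: [34, 11, 41, 6, 12, 36, 46]
  queue [1, 15] -> pop 1, enqueue [none], visited so far: [34, 11, 41, 6, 12, 36, 46, 1]
  queue [15] -> pop 15, enqueue [23], visited so far: [34, 11, 41, 6, 12, 36, 46, 1, 15]
  queue [23] -> pop 23, enqueue [21, 29], visited so far: [34, 11, 41, 6, 12, 36, 46, 1, 15, 23]
  queue [21, 29] -> pop 21, enqueue [none], visited so far: [34, 11, 41, 6, 12, 36, 46, 1, 15, 23, 21]
  queue [29] -> pop 29, enqueue [none], visited so far: [34, 11, 41, 6, 12, 36, 46, 1, 15, 23, 21, 29]
Result: [34, 11, 41, 6, 12, 36, 46, 1, 15, 23, 21, 29]


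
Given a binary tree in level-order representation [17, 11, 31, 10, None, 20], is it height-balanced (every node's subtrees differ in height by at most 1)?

Tree (level-order array): [17, 11, 31, 10, None, 20]
Definition: a tree is height-balanced if, at every node, |h(left) - h(right)| <= 1 (empty subtree has height -1).
Bottom-up per-node check:
  node 10: h_left=-1, h_right=-1, diff=0 [OK], height=0
  node 11: h_left=0, h_right=-1, diff=1 [OK], height=1
  node 20: h_left=-1, h_right=-1, diff=0 [OK], height=0
  node 31: h_left=0, h_right=-1, diff=1 [OK], height=1
  node 17: h_left=1, h_right=1, diff=0 [OK], height=2
All nodes satisfy the balance condition.
Result: Balanced


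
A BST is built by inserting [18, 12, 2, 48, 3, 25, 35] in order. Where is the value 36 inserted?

Starting tree (level order): [18, 12, 48, 2, None, 25, None, None, 3, None, 35]
Insertion path: 18 -> 48 -> 25 -> 35
Result: insert 36 as right child of 35
Final tree (level order): [18, 12, 48, 2, None, 25, None, None, 3, None, 35, None, None, None, 36]


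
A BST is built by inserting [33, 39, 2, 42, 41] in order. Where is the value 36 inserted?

Starting tree (level order): [33, 2, 39, None, None, None, 42, 41]
Insertion path: 33 -> 39
Result: insert 36 as left child of 39
Final tree (level order): [33, 2, 39, None, None, 36, 42, None, None, 41]


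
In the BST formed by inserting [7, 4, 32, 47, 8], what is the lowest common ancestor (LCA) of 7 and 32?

Tree insertion order: [7, 4, 32, 47, 8]
Tree (level-order array): [7, 4, 32, None, None, 8, 47]
In a BST, the LCA of p=7, q=32 is the first node v on the
root-to-leaf path with p <= v <= q (go left if both < v, right if both > v).
Walk from root:
  at 7: 7 <= 7 <= 32, this is the LCA
LCA = 7


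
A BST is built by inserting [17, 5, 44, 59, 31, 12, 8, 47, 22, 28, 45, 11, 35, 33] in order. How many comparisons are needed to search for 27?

Search path for 27: 17 -> 44 -> 31 -> 22 -> 28
Found: False
Comparisons: 5


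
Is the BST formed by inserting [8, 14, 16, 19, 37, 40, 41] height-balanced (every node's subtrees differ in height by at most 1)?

Tree (level-order array): [8, None, 14, None, 16, None, 19, None, 37, None, 40, None, 41]
Definition: a tree is height-balanced if, at every node, |h(left) - h(right)| <= 1 (empty subtree has height -1).
Bottom-up per-node check:
  node 41: h_left=-1, h_right=-1, diff=0 [OK], height=0
  node 40: h_left=-1, h_right=0, diff=1 [OK], height=1
  node 37: h_left=-1, h_right=1, diff=2 [FAIL (|-1-1|=2 > 1)], height=2
  node 19: h_left=-1, h_right=2, diff=3 [FAIL (|-1-2|=3 > 1)], height=3
  node 16: h_left=-1, h_right=3, diff=4 [FAIL (|-1-3|=4 > 1)], height=4
  node 14: h_left=-1, h_right=4, diff=5 [FAIL (|-1-4|=5 > 1)], height=5
  node 8: h_left=-1, h_right=5, diff=6 [FAIL (|-1-5|=6 > 1)], height=6
Node 37 violates the condition: |-1 - 1| = 2 > 1.
Result: Not balanced


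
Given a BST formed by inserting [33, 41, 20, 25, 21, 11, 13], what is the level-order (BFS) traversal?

Tree insertion order: [33, 41, 20, 25, 21, 11, 13]
Tree (level-order array): [33, 20, 41, 11, 25, None, None, None, 13, 21]
BFS from the root, enqueuing left then right child of each popped node:
  queue [33] -> pop 33, enqueue [20, 41], visited so far: [33]
  queue [20, 41] -> pop 20, enqueue [11, 25], visited so far: [33, 20]
  queue [41, 11, 25] -> pop 41, enqueue [none], visited so far: [33, 20, 41]
  queue [11, 25] -> pop 11, enqueue [13], visited so far: [33, 20, 41, 11]
  queue [25, 13] -> pop 25, enqueue [21], visited so far: [33, 20, 41, 11, 25]
  queue [13, 21] -> pop 13, enqueue [none], visited so far: [33, 20, 41, 11, 25, 13]
  queue [21] -> pop 21, enqueue [none], visited so far: [33, 20, 41, 11, 25, 13, 21]
Result: [33, 20, 41, 11, 25, 13, 21]


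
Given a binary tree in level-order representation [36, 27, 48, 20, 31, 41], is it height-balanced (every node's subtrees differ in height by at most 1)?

Tree (level-order array): [36, 27, 48, 20, 31, 41]
Definition: a tree is height-balanced if, at every node, |h(left) - h(right)| <= 1 (empty subtree has height -1).
Bottom-up per-node check:
  node 20: h_left=-1, h_right=-1, diff=0 [OK], height=0
  node 31: h_left=-1, h_right=-1, diff=0 [OK], height=0
  node 27: h_left=0, h_right=0, diff=0 [OK], height=1
  node 41: h_left=-1, h_right=-1, diff=0 [OK], height=0
  node 48: h_left=0, h_right=-1, diff=1 [OK], height=1
  node 36: h_left=1, h_right=1, diff=0 [OK], height=2
All nodes satisfy the balance condition.
Result: Balanced


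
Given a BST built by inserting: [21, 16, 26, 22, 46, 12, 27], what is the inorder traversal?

Tree insertion order: [21, 16, 26, 22, 46, 12, 27]
Tree (level-order array): [21, 16, 26, 12, None, 22, 46, None, None, None, None, 27]
Inorder traversal: [12, 16, 21, 22, 26, 27, 46]


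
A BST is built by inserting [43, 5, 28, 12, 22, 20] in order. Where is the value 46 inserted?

Starting tree (level order): [43, 5, None, None, 28, 12, None, None, 22, 20]
Insertion path: 43
Result: insert 46 as right child of 43
Final tree (level order): [43, 5, 46, None, 28, None, None, 12, None, None, 22, 20]


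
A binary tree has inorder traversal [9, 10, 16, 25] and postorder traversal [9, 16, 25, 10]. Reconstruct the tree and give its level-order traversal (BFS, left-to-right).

Inorder:   [9, 10, 16, 25]
Postorder: [9, 16, 25, 10]
Algorithm: postorder visits root last, so walk postorder right-to-left;
each value is the root of the current inorder slice — split it at that
value, recurse on the right subtree first, then the left.
Recursive splits:
  root=10; inorder splits into left=[9], right=[16, 25]
  root=25; inorder splits into left=[16], right=[]
  root=16; inorder splits into left=[], right=[]
  root=9; inorder splits into left=[], right=[]
Reconstructed level-order: [10, 9, 25, 16]


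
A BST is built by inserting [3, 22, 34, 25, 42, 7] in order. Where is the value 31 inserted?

Starting tree (level order): [3, None, 22, 7, 34, None, None, 25, 42]
Insertion path: 3 -> 22 -> 34 -> 25
Result: insert 31 as right child of 25
Final tree (level order): [3, None, 22, 7, 34, None, None, 25, 42, None, 31]


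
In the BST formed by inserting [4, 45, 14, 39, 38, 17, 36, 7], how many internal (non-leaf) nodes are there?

Tree built from: [4, 45, 14, 39, 38, 17, 36, 7]
Tree (level-order array): [4, None, 45, 14, None, 7, 39, None, None, 38, None, 17, None, None, 36]
Rule: An internal node has at least one child.
Per-node child counts:
  node 4: 1 child(ren)
  node 45: 1 child(ren)
  node 14: 2 child(ren)
  node 7: 0 child(ren)
  node 39: 1 child(ren)
  node 38: 1 child(ren)
  node 17: 1 child(ren)
  node 36: 0 child(ren)
Matching nodes: [4, 45, 14, 39, 38, 17]
Count of internal (non-leaf) nodes: 6


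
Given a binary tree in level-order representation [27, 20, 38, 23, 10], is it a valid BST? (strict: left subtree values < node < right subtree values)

Level-order array: [27, 20, 38, 23, 10]
Validate using subtree bounds (lo, hi): at each node, require lo < value < hi,
then recurse left with hi=value and right with lo=value.
Preorder trace (stopping at first violation):
  at node 27 with bounds (-inf, +inf): OK
  at node 20 with bounds (-inf, 27): OK
  at node 23 with bounds (-inf, 20): VIOLATION
Node 23 violates its bound: not (-inf < 23 < 20).
Result: Not a valid BST


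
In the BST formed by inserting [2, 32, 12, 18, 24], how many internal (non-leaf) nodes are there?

Tree built from: [2, 32, 12, 18, 24]
Tree (level-order array): [2, None, 32, 12, None, None, 18, None, 24]
Rule: An internal node has at least one child.
Per-node child counts:
  node 2: 1 child(ren)
  node 32: 1 child(ren)
  node 12: 1 child(ren)
  node 18: 1 child(ren)
  node 24: 0 child(ren)
Matching nodes: [2, 32, 12, 18]
Count of internal (non-leaf) nodes: 4


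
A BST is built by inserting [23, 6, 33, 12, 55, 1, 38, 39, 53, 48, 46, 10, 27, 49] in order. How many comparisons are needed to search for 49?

Search path for 49: 23 -> 33 -> 55 -> 38 -> 39 -> 53 -> 48 -> 49
Found: True
Comparisons: 8


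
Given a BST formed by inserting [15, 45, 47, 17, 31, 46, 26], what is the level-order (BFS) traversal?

Tree insertion order: [15, 45, 47, 17, 31, 46, 26]
Tree (level-order array): [15, None, 45, 17, 47, None, 31, 46, None, 26]
BFS from the root, enqueuing left then right child of each popped node:
  queue [15] -> pop 15, enqueue [45], visited so far: [15]
  queue [45] -> pop 45, enqueue [17, 47], visited so far: [15, 45]
  queue [17, 47] -> pop 17, enqueue [31], visited so far: [15, 45, 17]
  queue [47, 31] -> pop 47, enqueue [46], visited so far: [15, 45, 17, 47]
  queue [31, 46] -> pop 31, enqueue [26], visited so far: [15, 45, 17, 47, 31]
  queue [46, 26] -> pop 46, enqueue [none], visited so far: [15, 45, 17, 47, 31, 46]
  queue [26] -> pop 26, enqueue [none], visited so far: [15, 45, 17, 47, 31, 46, 26]
Result: [15, 45, 17, 47, 31, 46, 26]


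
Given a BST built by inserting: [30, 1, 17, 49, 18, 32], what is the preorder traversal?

Tree insertion order: [30, 1, 17, 49, 18, 32]
Tree (level-order array): [30, 1, 49, None, 17, 32, None, None, 18]
Preorder traversal: [30, 1, 17, 18, 49, 32]


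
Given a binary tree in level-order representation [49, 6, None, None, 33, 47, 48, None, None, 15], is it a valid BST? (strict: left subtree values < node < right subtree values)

Level-order array: [49, 6, None, None, 33, 47, 48, None, None, 15]
Validate using subtree bounds (lo, hi): at each node, require lo < value < hi,
then recurse left with hi=value and right with lo=value.
Preorder trace (stopping at first violation):
  at node 49 with bounds (-inf, +inf): OK
  at node 6 with bounds (-inf, 49): OK
  at node 33 with bounds (6, 49): OK
  at node 47 with bounds (6, 33): VIOLATION
Node 47 violates its bound: not (6 < 47 < 33).
Result: Not a valid BST


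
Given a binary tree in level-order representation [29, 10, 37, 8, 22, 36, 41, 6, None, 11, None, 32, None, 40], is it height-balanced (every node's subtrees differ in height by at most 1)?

Tree (level-order array): [29, 10, 37, 8, 22, 36, 41, 6, None, 11, None, 32, None, 40]
Definition: a tree is height-balanced if, at every node, |h(left) - h(right)| <= 1 (empty subtree has height -1).
Bottom-up per-node check:
  node 6: h_left=-1, h_right=-1, diff=0 [OK], height=0
  node 8: h_left=0, h_right=-1, diff=1 [OK], height=1
  node 11: h_left=-1, h_right=-1, diff=0 [OK], height=0
  node 22: h_left=0, h_right=-1, diff=1 [OK], height=1
  node 10: h_left=1, h_right=1, diff=0 [OK], height=2
  node 32: h_left=-1, h_right=-1, diff=0 [OK], height=0
  node 36: h_left=0, h_right=-1, diff=1 [OK], height=1
  node 40: h_left=-1, h_right=-1, diff=0 [OK], height=0
  node 41: h_left=0, h_right=-1, diff=1 [OK], height=1
  node 37: h_left=1, h_right=1, diff=0 [OK], height=2
  node 29: h_left=2, h_right=2, diff=0 [OK], height=3
All nodes satisfy the balance condition.
Result: Balanced


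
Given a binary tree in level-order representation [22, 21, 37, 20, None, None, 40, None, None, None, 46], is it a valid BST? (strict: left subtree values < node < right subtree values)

Level-order array: [22, 21, 37, 20, None, None, 40, None, None, None, 46]
Validate using subtree bounds (lo, hi): at each node, require lo < value < hi,
then recurse left with hi=value and right with lo=value.
Preorder trace (stopping at first violation):
  at node 22 with bounds (-inf, +inf): OK
  at node 21 with bounds (-inf, 22): OK
  at node 20 with bounds (-inf, 21): OK
  at node 37 with bounds (22, +inf): OK
  at node 40 with bounds (37, +inf): OK
  at node 46 with bounds (40, +inf): OK
No violation found at any node.
Result: Valid BST


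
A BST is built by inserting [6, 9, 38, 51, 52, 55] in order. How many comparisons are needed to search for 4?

Search path for 4: 6
Found: False
Comparisons: 1


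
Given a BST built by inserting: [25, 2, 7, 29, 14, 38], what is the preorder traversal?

Tree insertion order: [25, 2, 7, 29, 14, 38]
Tree (level-order array): [25, 2, 29, None, 7, None, 38, None, 14]
Preorder traversal: [25, 2, 7, 14, 29, 38]
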